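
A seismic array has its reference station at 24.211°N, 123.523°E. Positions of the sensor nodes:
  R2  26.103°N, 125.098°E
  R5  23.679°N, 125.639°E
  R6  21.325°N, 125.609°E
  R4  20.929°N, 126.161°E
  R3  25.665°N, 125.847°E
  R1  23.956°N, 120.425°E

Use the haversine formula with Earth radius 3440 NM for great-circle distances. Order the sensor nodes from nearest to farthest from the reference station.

Computing each great-circle distance from 24.211°N, 123.523°E:
R5 23.679°N, 125.639°E: 120.4 NM
R2 26.103°N, 125.098°E: 142.2 NM
R3 25.665°N, 125.847°E: 153.7 NM
R1 23.956°N, 120.425°E: 170.5 NM
R6 21.325°N, 125.609°E: 208.2 NM
R4 20.929°N, 126.161°E: 245.4 NM

R5, R2, R3, R1, R6, R4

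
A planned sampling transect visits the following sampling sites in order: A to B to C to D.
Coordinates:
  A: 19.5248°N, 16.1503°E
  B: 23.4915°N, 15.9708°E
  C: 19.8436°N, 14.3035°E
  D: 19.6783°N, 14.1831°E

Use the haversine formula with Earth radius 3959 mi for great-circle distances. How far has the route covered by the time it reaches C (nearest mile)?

Leg distances:
A→B: 274.3 mi  (cumulative 274.3 mi)
B→C: 273.8 mi  (cumulative 548.2 mi)
Cumulative distance at C ≈ 548 mi.

548 mi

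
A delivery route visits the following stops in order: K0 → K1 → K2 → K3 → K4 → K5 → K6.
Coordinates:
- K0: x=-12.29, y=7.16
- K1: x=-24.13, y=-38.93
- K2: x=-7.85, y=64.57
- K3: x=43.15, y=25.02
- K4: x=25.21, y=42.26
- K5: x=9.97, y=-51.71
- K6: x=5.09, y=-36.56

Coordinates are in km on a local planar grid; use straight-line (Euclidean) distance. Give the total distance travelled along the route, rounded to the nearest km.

Leg distances:
K0→K1: 47.6 km  (cumulative 47.6 km)
K1→K2: 104.8 km  (cumulative 152.4 km)
K2→K3: 64.5 km  (cumulative 216.9 km)
K3→K4: 24.9 km  (cumulative 241.8 km)
K4→K5: 95.2 km  (cumulative 337.0 km)
K5→K6: 15.9 km  (cumulative 352.9 km)
Total route length ≈ 353 km.

353 km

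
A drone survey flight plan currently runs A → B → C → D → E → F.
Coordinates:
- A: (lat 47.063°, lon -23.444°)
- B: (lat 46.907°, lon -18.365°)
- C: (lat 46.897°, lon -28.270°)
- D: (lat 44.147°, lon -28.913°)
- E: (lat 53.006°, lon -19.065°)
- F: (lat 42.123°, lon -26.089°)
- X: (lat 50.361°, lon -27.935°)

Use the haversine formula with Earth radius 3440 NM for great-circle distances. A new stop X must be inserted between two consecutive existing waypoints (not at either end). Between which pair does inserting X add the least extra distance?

between D and E

Added distance for inserting X between each consecutive pair:
A–B: 490.1 NM
B–C: 234.5 NM
C–D: 416.3 NM
D–E: 82.3 NM
E–F: 154.7 NM
Smallest added distance is 82.3 NM, inserting between D and E.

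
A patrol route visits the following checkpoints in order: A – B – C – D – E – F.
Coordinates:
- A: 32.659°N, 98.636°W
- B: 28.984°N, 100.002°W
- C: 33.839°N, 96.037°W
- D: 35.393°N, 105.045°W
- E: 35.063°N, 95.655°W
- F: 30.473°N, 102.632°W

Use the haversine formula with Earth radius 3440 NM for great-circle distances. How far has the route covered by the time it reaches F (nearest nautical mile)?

Leg distances:
A→B: 231.6 NM  (cumulative 231.6 NM)
B→C: 355.2 NM  (cumulative 586.8 NM)
C→D: 454.6 NM  (cumulative 1041.4 NM)
D→E: 460.8 NM  (cumulative 1502.2 NM)
E→F: 447.0 NM  (cumulative 1949.2 NM)
Cumulative distance at F ≈ 1949 NM.

1949 NM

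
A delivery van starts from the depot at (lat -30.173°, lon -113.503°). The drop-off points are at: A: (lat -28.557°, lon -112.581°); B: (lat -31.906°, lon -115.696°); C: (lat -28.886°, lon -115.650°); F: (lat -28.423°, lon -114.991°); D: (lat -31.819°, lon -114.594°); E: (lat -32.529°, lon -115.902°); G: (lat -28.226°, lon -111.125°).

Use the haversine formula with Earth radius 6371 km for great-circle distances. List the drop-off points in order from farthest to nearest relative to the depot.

E, G, B, C, F, D, A

Distances from the depot:
E (lat -32.529°, lon -115.902°): 347.1 km
G (lat -28.226°, lon -111.125°): 316.4 km
B (lat -31.906°, lon -115.696°): 284.2 km
C (lat -28.886°, lon -115.650°): 252.2 km
F (lat -28.423°, lon -114.991°): 242.2 km
D (lat -31.819°, lon -114.594°): 210.5 km
A (lat -28.557°, lon -112.581°): 200.7 km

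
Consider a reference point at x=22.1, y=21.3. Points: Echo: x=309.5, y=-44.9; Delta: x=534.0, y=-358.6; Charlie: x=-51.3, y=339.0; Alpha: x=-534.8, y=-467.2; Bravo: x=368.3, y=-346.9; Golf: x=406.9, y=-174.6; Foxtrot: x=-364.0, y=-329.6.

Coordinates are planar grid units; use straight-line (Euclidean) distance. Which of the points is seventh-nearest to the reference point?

Alpha

Distances from the reference point (x=22.1, y=21.3):
Echo: 294.9
Charlie: 326.1
Golf: 431.8
Bravo: 505.4
Foxtrot: 521.7
Delta: 637.5
Alpha: 740.8
The seventh-nearest is Alpha at 740.8.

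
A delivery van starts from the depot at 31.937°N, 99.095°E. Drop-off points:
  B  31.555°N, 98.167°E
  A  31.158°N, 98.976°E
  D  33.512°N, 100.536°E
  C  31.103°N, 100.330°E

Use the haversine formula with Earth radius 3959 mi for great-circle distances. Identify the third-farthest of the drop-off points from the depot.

B

Distance to each, sorted:
D: 137.3 mi
C: 92.8 mi
B: 60.6 mi
A: 54.3 mi
The third-farthest is B at 60.6 mi.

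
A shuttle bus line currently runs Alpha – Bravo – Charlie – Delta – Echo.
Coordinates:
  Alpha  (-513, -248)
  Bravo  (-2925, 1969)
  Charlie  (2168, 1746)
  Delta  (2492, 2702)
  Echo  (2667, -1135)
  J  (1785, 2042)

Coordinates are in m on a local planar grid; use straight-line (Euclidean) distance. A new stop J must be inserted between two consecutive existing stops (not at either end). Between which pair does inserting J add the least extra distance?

Added distance for inserting J between each consecutive pair:
Alpha–Bravo: 4678.7 m
Bravo–Charlie: 96.7 m
Charlie–Delta: 441.8 m
Delta–Echo: 423.4 m
Smallest added distance is 96.7 m, inserting between Bravo and Charlie.

between Bravo and Charlie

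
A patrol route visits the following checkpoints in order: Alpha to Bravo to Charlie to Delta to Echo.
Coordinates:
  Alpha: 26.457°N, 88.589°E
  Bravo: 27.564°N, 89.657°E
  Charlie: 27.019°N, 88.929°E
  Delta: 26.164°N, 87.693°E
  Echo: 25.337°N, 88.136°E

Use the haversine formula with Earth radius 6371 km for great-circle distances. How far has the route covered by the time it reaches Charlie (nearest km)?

Leg distances:
Alpha→Bravo: 162.3 km  (cumulative 162.3 km)
Bravo→Charlie: 94.1 km  (cumulative 256.4 km)
Cumulative distance at Charlie ≈ 256 km.

256 km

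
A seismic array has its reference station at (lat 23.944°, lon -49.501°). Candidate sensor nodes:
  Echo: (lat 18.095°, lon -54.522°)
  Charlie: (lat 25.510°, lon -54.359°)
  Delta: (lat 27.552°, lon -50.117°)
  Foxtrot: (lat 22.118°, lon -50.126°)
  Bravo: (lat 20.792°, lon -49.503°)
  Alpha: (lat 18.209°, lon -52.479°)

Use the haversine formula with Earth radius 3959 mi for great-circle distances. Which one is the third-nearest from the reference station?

Distances from the reference station ((lat 23.944°, lon -49.501°)):
Foxtrot: 132.3 mi
Bravo: 217.8 mi
Delta: 252.2 mi
Charlie: 323.5 mi
Alpha: 440.3 mi
Echo: 517.8 mi
The third-nearest is Delta at 252.2 mi.

Delta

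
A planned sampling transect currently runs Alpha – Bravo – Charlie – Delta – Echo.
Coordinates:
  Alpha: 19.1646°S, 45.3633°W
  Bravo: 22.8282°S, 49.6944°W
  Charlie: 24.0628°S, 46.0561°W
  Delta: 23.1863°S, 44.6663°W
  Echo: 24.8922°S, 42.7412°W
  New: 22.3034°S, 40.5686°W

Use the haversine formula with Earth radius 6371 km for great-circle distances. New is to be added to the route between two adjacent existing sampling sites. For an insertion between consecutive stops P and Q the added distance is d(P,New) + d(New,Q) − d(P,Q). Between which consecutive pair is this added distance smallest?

between Delta and Echo

Added distance for inserting New between each consecutive pair:
Alpha–Bravo: 940.6 km
Bravo–Charlie: 1137.0 km
Charlie–Delta: 853.6 km
Delta–Echo: 522.2 km
Smallest added distance is 522.2 km, inserting between Delta and Echo.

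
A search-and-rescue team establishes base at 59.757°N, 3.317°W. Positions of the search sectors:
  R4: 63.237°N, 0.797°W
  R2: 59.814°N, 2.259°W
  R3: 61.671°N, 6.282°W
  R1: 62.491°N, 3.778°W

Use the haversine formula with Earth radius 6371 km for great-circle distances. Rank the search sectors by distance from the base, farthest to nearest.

R4, R1, R3, R2

Distances from the base:
R4 63.237°N, 0.797°W: 409.3 km
R1 62.491°N, 3.778°W: 305.0 km
R3 61.671°N, 6.282°W: 267.0 km
R2 59.814°N, 2.259°W: 59.5 km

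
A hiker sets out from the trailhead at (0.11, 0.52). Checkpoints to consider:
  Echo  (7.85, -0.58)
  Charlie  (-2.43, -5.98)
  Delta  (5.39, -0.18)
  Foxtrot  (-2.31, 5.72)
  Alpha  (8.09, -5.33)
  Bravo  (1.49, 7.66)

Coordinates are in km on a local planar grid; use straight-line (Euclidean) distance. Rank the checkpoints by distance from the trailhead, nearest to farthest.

Delta, Foxtrot, Charlie, Bravo, Echo, Alpha

Distance from the trailhead at (0.11, 0.52) to each:
Delta (5.39, -0.18): 5.3 km
Foxtrot (-2.31, 5.72): 5.7 km
Charlie (-2.43, -5.98): 7.0 km
Bravo (1.49, 7.66): 7.3 km
Echo (7.85, -0.58): 7.8 km
Alpha (8.09, -5.33): 9.9 km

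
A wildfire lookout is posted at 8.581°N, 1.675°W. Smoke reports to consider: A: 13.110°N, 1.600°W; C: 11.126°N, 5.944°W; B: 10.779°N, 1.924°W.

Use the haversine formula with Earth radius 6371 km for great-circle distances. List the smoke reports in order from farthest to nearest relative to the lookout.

Computing each great-circle distance from 8.581°N, 1.675°W:
C 11.126°N, 5.944°W: 546.6 km
A 13.110°N, 1.600°W: 503.7 km
B 10.779°N, 1.924°W: 245.9 km

C, A, B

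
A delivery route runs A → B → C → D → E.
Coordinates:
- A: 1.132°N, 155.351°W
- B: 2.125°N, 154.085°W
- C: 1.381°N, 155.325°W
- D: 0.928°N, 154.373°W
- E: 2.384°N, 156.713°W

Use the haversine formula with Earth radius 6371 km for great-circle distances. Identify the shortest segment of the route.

C–D

Leg distances:
A→B: 178.9 km
B→C: 160.7 km
C→D: 117.2 km
D→E: 306.4 km
The shortest leg is C–D at 117.2 km.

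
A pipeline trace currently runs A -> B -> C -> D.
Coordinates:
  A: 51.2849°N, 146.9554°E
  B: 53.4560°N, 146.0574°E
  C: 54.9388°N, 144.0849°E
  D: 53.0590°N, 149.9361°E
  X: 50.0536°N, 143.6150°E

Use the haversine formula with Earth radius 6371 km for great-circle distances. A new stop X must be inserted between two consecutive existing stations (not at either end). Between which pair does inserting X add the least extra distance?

between A and B

Added distance for inserting X between each consecutive pair:
A–B: 437.2 km
B–C: 749.2 km
C–D: 658.3 km
Smallest added distance is 437.2 km, inserting between A and B.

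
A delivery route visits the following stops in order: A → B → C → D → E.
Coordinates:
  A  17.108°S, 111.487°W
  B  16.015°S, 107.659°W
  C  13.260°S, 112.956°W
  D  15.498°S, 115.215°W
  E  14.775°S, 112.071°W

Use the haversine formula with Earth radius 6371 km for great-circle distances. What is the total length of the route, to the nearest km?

1768 km

Leg distances:
A→B: 425.7 km  (cumulative 425.7 km)
B→C: 646.9 km  (cumulative 1072.6 km)
C→D: 348.0 km  (cumulative 1420.7 km)
D→E: 346.9 km  (cumulative 1767.6 km)
Total route length ≈ 1768 km.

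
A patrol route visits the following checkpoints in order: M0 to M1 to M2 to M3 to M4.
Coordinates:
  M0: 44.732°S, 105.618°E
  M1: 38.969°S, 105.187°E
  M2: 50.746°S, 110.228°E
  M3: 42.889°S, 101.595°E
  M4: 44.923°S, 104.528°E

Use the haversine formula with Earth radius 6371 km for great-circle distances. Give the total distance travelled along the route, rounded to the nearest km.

3427 km

Leg distances:
M0→M1: 641.8 km  (cumulative 641.8 km)
M1→M2: 1367.7 km  (cumulative 2009.5 km)
M2→M3: 1091.5 km  (cumulative 3101.0 km)
M3→M4: 326.1 km  (cumulative 3427.1 km)
Total route length ≈ 3427 km.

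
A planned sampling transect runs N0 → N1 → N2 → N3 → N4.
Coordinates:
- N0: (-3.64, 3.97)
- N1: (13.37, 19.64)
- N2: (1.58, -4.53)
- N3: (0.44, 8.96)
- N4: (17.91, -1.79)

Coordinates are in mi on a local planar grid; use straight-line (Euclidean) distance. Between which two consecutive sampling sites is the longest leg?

Leg distances:
N0→N1: 23.1 mi
N1→N2: 26.9 mi
N2→N3: 13.5 mi
N3→N4: 20.5 mi
The longest leg is N1–N2 at 26.9 mi.

N1–N2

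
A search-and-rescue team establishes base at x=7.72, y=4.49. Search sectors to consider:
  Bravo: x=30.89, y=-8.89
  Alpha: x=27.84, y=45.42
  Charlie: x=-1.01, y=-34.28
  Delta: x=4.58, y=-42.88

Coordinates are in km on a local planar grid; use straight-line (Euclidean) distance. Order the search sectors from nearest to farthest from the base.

Distance from the base at x=7.72, y=4.49 to each:
Bravo x=30.89, y=-8.89: 26.8 km
Charlie x=-1.01, y=-34.28: 39.7 km
Alpha x=27.84, y=45.42: 45.6 km
Delta x=4.58, y=-42.88: 47.5 km

Bravo, Charlie, Alpha, Delta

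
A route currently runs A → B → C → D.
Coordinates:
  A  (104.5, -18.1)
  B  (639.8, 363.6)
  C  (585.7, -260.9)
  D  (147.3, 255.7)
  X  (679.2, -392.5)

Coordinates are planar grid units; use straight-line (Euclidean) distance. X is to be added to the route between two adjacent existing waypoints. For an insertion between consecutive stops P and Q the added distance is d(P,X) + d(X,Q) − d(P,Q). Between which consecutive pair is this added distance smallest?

between B and C

Added distance for inserting X between each consecutive pair:
A–B: 785.6
B–C: 291.7
C–D: 322.4
Smallest added distance is 291.7, inserting between B and C.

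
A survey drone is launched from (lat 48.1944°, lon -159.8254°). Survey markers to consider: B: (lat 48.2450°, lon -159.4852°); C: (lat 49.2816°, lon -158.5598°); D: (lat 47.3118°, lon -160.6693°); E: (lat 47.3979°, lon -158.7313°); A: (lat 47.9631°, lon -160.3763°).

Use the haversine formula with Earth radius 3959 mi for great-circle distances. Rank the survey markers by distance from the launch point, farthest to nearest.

Computing each great-circle distance from (lat 48.1944°, lon -159.8254°):
C (lat 49.2816°, lon -158.5598°): 94.7 mi
E (lat 47.3979°, lon -158.7313°): 74.9 mi
D (lat 47.3118°, lon -160.6693°): 72.5 mi
A (lat 47.9631°, lon -160.3763°): 30.0 mi
B (lat 48.2450°, lon -159.4852°): 16.0 mi

C, E, D, A, B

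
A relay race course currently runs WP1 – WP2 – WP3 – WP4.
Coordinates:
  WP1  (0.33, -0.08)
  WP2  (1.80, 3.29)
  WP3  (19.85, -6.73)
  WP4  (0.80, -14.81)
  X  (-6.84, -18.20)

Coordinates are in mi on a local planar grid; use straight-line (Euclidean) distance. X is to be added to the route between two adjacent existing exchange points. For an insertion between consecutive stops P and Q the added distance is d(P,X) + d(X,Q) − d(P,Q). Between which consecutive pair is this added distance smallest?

between WP3 and WP4

Added distance for inserting X between each consecutive pair:
WP1–WP2: 39.0 mi
WP2–WP3: 31.6 mi
WP3–WP4: 16.7 mi
Smallest added distance is 16.7 mi, inserting between WP3 and WP4.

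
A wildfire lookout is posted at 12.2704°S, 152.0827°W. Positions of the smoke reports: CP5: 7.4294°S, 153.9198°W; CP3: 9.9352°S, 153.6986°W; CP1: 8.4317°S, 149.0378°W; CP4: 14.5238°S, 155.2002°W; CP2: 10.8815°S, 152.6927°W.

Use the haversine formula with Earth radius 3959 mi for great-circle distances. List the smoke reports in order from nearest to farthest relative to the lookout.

Distances from the lookout:
CP2 10.8815°S, 152.6927°W: 104.5 mi
CP3 9.9352°S, 153.6986°W: 195.0 mi
CP4 14.5238°S, 155.2002°W: 261.1 mi
CP1 8.4317°S, 149.0378°W: 336.4 mi
CP5 7.4294°S, 153.9198°W: 357.1 mi

CP2, CP3, CP4, CP1, CP5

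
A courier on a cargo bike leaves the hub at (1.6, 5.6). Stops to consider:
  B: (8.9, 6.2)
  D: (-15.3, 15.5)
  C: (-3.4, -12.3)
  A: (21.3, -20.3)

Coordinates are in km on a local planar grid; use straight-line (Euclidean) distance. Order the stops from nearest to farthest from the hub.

B, C, D, A

Computing each straight-line distance from (1.6, 5.6):
B (8.9, 6.2): 7.3 km
C (-3.4, -12.3): 18.6 km
D (-15.3, 15.5): 19.6 km
A (21.3, -20.3): 32.5 km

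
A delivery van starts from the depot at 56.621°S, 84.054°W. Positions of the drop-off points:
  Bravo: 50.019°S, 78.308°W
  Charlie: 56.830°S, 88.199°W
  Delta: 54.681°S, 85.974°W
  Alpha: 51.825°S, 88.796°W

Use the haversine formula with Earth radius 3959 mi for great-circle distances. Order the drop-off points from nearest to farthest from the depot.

Delta, Charlie, Alpha, Bravo

Distance from the depot at 56.621°S, 84.054°W to each:
Delta 54.681°S, 85.974°W: 153.5 mi
Charlie 56.830°S, 88.199°W: 157.8 mi
Alpha 51.825°S, 88.796°W: 382.6 mi
Bravo 50.019°S, 78.308°W: 513.7 mi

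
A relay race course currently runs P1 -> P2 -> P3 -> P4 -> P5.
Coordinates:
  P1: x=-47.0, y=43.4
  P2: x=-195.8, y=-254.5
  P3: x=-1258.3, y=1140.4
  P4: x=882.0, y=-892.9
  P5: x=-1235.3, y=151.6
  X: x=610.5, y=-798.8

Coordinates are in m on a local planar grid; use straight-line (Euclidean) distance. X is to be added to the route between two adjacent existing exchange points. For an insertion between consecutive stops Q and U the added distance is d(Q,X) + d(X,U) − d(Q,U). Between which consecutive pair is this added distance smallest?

Added distance for inserting X between each consecutive pair:
P1–P2: 1708.3 m
P2–P3: 1912.5 m
P3–P4: 28.3 m
P4–P5: 2.5 m
Smallest added distance is 2.5 m, inserting between P4 and P5.

between P4 and P5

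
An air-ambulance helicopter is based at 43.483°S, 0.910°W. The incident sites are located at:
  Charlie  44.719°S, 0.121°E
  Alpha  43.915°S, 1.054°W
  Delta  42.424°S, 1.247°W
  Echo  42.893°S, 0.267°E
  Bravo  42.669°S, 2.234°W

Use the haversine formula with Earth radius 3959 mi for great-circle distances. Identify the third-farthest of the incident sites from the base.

Distances from the base (43.483°S, 0.910°W):
Charlie: 99.6 mi
Bravo: 87.3 mi
Delta: 75.1 mi
Echo: 72.0 mi
Alpha: 30.7 mi
The third-farthest is Delta at 75.1 mi.

Delta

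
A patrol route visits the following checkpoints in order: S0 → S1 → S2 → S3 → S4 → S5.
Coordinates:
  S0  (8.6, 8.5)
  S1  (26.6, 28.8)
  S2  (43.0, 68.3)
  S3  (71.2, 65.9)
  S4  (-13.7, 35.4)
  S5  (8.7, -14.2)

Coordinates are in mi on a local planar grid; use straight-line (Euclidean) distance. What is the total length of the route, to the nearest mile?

243 mi

Leg distances:
S0→S1: 27.1 mi  (cumulative 27.1 mi)
S1→S2: 42.8 mi  (cumulative 69.9 mi)
S2→S3: 28.3 mi  (cumulative 98.2 mi)
S3→S4: 90.2 mi  (cumulative 188.4 mi)
S4→S5: 54.4 mi  (cumulative 242.8 mi)
Total route length ≈ 243 mi.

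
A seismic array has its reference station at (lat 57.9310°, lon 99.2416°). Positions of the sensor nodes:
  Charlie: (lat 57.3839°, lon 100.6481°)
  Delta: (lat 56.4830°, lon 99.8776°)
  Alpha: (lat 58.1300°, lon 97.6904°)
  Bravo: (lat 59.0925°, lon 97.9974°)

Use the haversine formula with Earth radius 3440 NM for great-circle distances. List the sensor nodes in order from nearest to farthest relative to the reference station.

Alpha, Charlie, Bravo, Delta

Distance from the reference station at (lat 57.9310°, lon 99.2416°) to each:
Alpha (lat 58.1300°, lon 97.6904°): 50.7 NM
Charlie (lat 57.3839°, lon 100.6481°): 55.9 NM
Bravo (lat 59.0925°, lon 97.9974°): 79.9 NM
Delta (lat 56.4830°, lon 99.8776°): 89.4 NM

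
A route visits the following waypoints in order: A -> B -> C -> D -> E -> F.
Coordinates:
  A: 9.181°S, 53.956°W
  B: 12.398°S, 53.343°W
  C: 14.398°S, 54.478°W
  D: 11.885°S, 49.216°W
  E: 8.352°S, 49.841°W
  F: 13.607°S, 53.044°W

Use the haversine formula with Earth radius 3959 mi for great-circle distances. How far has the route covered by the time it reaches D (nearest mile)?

Leg distances:
A→B: 226.1 mi  (cumulative 226.1 mi)
B→C: 157.9 mi  (cumulative 384.0 mi)
C→D: 394.3 mi  (cumulative 778.3 mi)
Cumulative distance at D ≈ 778 mi.

778 mi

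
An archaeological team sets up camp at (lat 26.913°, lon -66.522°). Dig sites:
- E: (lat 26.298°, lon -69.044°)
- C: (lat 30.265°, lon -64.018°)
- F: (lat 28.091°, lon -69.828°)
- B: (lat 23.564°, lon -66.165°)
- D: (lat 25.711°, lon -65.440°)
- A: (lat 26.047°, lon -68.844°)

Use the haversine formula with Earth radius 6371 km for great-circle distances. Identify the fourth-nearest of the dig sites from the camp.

Distances from the camp ((lat 26.913°, lon -66.522°)):
D: 171.7 km
A: 250.4 km
E: 259.9 km
F: 351.4 km
B: 374.1 km
C: 445.7 km
The fourth-nearest is F at 351.4 km.

F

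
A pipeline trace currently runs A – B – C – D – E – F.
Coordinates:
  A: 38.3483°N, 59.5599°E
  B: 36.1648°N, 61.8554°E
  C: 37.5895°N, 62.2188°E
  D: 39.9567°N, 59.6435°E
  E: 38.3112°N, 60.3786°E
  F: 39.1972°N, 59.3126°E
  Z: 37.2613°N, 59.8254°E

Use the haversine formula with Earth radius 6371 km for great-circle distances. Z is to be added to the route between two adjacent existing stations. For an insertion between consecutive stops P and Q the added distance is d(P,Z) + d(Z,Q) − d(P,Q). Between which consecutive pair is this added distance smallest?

between A and B

Added distance for inserting Z between each consecutive pair:
A–B: 24.7 km
B–C: 271.0 km
C–D: 169.5 km
D–E: 232.9 km
E–F: 211.2 km
Smallest added distance is 24.7 km, inserting between A and B.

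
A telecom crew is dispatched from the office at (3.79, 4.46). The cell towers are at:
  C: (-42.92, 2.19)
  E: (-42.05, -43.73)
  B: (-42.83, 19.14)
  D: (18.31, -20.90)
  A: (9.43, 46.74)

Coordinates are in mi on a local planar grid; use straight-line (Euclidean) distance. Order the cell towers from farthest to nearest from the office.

E, B, C, A, D

Computing each straight-line distance from (3.79, 4.46):
E (-42.05, -43.73): 66.5 mi
B (-42.83, 19.14): 48.9 mi
C (-42.92, 2.19): 46.8 mi
A (9.43, 46.74): 42.7 mi
D (18.31, -20.90): 29.2 mi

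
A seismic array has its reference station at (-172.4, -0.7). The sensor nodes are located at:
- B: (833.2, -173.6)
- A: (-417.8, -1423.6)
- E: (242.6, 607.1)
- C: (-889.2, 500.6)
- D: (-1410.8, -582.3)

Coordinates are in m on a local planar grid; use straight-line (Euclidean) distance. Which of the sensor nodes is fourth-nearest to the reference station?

Distance to each, sorted:
E: 736.0 m
C: 874.7 m
B: 1020.4 m
D: 1368.2 m
A: 1443.9 m
The fourth-nearest is D at 1368.2 m.

D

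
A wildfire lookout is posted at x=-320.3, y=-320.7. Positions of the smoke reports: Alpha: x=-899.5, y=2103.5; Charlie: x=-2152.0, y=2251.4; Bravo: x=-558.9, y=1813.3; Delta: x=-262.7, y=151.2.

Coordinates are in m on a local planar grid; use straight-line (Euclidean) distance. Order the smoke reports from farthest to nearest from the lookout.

Charlie, Alpha, Bravo, Delta

Distance from the lookout at x=-320.3, y=-320.7 to each:
Charlie x=-2152.0, y=2251.4: 3157.7 m
Alpha x=-899.5, y=2103.5: 2492.4 m
Bravo x=-558.9, y=1813.3: 2147.3 m
Delta x=-262.7, y=151.2: 475.4 m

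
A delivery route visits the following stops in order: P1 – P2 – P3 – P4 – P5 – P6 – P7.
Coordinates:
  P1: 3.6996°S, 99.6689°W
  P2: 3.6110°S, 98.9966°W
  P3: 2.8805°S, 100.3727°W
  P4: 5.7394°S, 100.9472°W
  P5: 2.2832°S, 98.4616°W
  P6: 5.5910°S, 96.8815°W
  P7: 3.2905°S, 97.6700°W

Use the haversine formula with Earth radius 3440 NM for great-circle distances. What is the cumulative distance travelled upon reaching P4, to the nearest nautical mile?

Leg distances:
P1→P2: 40.6 NM  (cumulative 40.6 NM)
P2→P3: 93.4 NM  (cumulative 134.1 NM)
P3→P4: 175.1 NM  (cumulative 309.1 NM)
Cumulative distance at P4 ≈ 309 NM.

309 NM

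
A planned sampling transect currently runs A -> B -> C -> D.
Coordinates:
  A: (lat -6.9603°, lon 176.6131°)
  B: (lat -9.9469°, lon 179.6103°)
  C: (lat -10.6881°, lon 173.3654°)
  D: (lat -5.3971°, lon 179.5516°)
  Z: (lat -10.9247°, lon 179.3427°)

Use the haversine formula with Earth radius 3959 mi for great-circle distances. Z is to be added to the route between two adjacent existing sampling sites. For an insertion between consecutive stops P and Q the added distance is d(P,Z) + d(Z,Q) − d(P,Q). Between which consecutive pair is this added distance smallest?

Added distance for inserting Z between each consecutive pair:
A–B: 110.5 mi
B–C: 48.4 mi
C–D: 229.1 mi
Smallest added distance is 48.4 mi, inserting between B and C.

between B and C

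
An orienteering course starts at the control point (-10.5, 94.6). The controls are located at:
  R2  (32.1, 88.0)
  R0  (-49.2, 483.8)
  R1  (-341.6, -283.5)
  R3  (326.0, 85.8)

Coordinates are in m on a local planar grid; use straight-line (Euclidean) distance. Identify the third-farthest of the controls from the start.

R3

Distances from the start ((-10.5, 94.6)):
R1: 502.6 m
R0: 391.1 m
R3: 336.6 m
R2: 43.1 m
The third-farthest is R3 at 336.6 m.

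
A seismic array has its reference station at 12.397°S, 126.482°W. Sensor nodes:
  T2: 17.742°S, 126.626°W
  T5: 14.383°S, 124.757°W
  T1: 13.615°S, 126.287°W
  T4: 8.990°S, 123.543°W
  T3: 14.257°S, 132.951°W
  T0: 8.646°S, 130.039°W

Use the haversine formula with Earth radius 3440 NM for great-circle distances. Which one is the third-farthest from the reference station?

T0

Distances from the reference station (12.397°S, 126.482°W):
T3: 394.1 NM
T2: 321.0 NM
T0: 307.9 NM
T4: 268.1 NM
T5: 156.1 NM
T1: 74.0 NM
The third-farthest is T0 at 307.9 NM.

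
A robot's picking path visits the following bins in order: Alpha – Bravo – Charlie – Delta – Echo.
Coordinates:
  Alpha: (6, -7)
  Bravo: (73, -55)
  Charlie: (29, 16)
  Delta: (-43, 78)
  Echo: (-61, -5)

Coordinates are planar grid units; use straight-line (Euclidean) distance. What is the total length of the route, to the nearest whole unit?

Leg distances:
Alpha→Bravo: 82.4  (cumulative 82.4)
Bravo→Charlie: 83.5  (cumulative 165.9)
Charlie→Delta: 95.0  (cumulative 261.0)
Delta→Echo: 84.9  (cumulative 345.9)
Total route length ≈ 346.

346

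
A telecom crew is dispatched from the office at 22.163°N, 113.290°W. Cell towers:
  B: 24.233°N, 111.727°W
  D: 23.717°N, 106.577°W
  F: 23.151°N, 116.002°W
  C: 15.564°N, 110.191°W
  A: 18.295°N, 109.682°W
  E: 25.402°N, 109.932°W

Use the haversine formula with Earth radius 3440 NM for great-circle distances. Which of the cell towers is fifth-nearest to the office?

D

Distance to each, sorted:
B: 151.3 NM
F: 161.5 NM
E: 268.0 NM
A: 308.6 NM
D: 382.7 NM
C: 433.5 NM
The fifth-nearest is D at 382.7 NM.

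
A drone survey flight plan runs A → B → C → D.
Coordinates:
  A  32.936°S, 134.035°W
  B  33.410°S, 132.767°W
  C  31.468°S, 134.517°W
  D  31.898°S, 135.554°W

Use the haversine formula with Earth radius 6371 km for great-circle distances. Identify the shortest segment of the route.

Leg distances:
A→B: 129.2 km
B→C: 271.3 km
C→D: 109.2 km
The shortest leg is C–D at 109.2 km.

C–D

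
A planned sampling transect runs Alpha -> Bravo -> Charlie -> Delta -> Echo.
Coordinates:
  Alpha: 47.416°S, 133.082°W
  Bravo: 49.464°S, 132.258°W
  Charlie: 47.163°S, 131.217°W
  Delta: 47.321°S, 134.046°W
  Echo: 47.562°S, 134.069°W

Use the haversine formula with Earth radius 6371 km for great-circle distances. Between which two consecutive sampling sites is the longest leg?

Bravo–Charlie

Leg distances:
Alpha→Bravo: 235.7 km
Bravo→Charlie: 267.2 km
Charlie→Delta: 214.3 km
Delta→Echo: 26.9 km
The longest leg is Bravo–Charlie at 267.2 km.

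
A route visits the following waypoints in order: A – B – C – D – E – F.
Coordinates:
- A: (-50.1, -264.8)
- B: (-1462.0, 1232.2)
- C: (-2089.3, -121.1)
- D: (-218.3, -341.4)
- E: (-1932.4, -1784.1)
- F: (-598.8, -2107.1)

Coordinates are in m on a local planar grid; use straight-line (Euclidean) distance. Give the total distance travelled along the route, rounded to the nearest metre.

9046 m

Leg distances:
A→B: 2057.8 m  (cumulative 2057.8 m)
B→C: 1491.6 m  (cumulative 3549.4 m)
C→D: 1883.9 m  (cumulative 5433.3 m)
D→E: 2240.4 m  (cumulative 7673.8 m)
E→F: 1372.2 m  (cumulative 9045.9 m)
Total route length ≈ 9046 m.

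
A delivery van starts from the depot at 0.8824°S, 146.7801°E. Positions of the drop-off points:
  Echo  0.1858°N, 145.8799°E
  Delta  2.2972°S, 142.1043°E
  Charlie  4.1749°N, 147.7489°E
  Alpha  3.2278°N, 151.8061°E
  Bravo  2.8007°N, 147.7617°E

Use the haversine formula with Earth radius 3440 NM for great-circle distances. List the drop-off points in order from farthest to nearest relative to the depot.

Alpha, Charlie, Delta, Bravo, Echo

Computing each great-circle distance from 0.8824°S, 146.7801°E:
Alpha 3.2278°N, 151.8061°E: 389.7 NM
Charlie 4.1749°N, 147.7489°E: 309.1 NM
Delta 2.2972°S, 142.1043°E: 293.2 NM
Bravo 2.8007°N, 147.7617°E: 228.8 NM
Echo 0.1858°N, 145.8799°E: 83.9 NM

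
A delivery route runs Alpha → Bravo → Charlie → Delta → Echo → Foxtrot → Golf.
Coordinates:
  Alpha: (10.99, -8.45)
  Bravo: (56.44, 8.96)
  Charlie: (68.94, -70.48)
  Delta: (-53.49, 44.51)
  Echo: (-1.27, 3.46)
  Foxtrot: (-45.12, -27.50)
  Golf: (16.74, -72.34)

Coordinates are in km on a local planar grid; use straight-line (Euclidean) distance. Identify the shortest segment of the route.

Alpha–Bravo

Leg distances:
Alpha→Bravo: 48.7 km
Bravo→Charlie: 80.4 km
Charlie→Delta: 168.0 km
Delta→Echo: 66.4 km
Echo→Foxtrot: 53.7 km
Foxtrot→Golf: 76.4 km
The shortest leg is Alpha–Bravo at 48.7 km.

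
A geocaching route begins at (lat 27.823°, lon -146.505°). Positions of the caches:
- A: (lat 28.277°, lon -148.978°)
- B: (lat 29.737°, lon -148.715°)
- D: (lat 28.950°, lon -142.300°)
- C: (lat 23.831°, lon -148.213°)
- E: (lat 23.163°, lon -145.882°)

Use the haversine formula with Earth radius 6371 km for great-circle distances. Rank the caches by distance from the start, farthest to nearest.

Distance from the start at (lat 27.823°, lon -146.505°) to each:
E (lat 23.163°, lon -145.882°): 521.9 km
C (lat 23.831°, lon -148.213°): 475.6 km
D (lat 28.950°, lon -142.300°): 430.0 km
B (lat 29.737°, lon -148.715°): 302.8 km
A (lat 28.277°, lon -148.978°): 247.9 km

E, C, D, B, A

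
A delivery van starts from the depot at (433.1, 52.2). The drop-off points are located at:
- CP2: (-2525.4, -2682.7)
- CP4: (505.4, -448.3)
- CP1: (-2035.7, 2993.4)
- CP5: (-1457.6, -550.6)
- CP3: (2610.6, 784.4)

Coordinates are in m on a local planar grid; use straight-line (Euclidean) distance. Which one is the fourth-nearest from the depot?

Distance to each, sorted:
CP4: 505.7 m
CP5: 1984.5 m
CP3: 2297.3 m
CP1: 3840.0 m
CP2: 4028.9 m
The fourth-nearest is CP1 at 3840.0 m.

CP1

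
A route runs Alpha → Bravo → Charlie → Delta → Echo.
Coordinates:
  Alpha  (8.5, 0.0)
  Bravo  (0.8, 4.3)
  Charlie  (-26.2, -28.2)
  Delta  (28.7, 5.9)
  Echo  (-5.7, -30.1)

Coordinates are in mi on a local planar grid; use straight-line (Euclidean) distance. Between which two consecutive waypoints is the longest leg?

Leg distances:
Alpha→Bravo: 8.8 mi
Bravo→Charlie: 42.3 mi
Charlie→Delta: 64.6 mi
Delta→Echo: 49.8 mi
The longest leg is Charlie–Delta at 64.6 mi.

Charlie–Delta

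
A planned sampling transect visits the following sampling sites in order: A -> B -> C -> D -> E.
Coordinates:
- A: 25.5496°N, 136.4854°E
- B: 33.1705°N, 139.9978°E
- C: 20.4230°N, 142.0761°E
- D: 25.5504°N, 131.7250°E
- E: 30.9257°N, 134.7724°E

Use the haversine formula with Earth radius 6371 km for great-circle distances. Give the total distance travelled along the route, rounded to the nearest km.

4216 km

Leg distances:
A→B: 913.0 km  (cumulative 913.0 km)
B→C: 1432.3 km  (cumulative 2345.3 km)
C→D: 1202.6 km  (cumulative 3547.9 km)
D→E: 668.0 km  (cumulative 4215.9 km)
Total route length ≈ 4216 km.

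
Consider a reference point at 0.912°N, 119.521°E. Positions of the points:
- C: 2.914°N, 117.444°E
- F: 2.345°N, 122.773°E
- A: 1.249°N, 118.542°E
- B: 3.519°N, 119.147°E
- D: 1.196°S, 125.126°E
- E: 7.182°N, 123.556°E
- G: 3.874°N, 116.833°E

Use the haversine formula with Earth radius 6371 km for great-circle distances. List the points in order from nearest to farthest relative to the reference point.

Computing each great-circle distance from 0.912°N, 119.521°E:
A 1.249°N, 118.542°E: 115.1 km
B 3.519°N, 119.147°E: 292.8 km
C 2.914°N, 117.444°E: 320.7 km
F 2.345°N, 122.773°E: 395.0 km
G 3.874°N, 116.833°E: 444.6 km
D 1.196°S, 125.126°E: 665.8 km
E 7.182°N, 123.556°E: 828.4 km

A, B, C, F, G, D, E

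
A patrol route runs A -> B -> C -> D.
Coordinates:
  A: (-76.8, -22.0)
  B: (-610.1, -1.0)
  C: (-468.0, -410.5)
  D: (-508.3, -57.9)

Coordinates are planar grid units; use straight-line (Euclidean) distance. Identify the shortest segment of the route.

Leg distances:
A→B: 533.7
B→C: 433.5
C→D: 354.9
The shortest leg is C–D at 354.9.

C–D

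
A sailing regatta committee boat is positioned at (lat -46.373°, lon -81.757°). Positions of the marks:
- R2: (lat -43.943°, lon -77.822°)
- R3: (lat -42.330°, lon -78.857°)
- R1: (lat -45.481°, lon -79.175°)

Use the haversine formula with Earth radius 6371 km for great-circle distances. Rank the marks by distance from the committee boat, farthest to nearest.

R3, R2, R1

Distance from the committee boat at (lat -46.373°, lon -81.757°) to each:
R3 (lat -42.330°, lon -78.857°): 505.2 km
R2 (lat -43.943°, lon -77.822°): 410.0 km
R1 (lat -45.481°, lon -79.175°): 223.0 km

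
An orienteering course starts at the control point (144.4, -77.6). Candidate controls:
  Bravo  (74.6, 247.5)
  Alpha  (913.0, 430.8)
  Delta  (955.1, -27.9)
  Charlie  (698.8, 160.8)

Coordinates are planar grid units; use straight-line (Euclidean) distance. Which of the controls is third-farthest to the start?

Charlie

Distances from the start ((144.4, -77.6)):
Alpha: 921.5
Delta: 812.2
Charlie: 603.5
Bravo: 332.5
The third-farthest is Charlie at 603.5.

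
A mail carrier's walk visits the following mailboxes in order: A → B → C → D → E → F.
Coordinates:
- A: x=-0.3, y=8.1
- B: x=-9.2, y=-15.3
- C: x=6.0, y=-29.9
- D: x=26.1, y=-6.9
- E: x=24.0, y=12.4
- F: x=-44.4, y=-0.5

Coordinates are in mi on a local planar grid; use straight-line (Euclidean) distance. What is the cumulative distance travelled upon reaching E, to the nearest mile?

Leg distances:
A→B: 25.0 mi  (cumulative 25.0 mi)
B→C: 21.1 mi  (cumulative 46.1 mi)
C→D: 30.5 mi  (cumulative 76.7 mi)
D→E: 19.4 mi  (cumulative 96.1 mi)
Cumulative distance at E ≈ 96 mi.

96 mi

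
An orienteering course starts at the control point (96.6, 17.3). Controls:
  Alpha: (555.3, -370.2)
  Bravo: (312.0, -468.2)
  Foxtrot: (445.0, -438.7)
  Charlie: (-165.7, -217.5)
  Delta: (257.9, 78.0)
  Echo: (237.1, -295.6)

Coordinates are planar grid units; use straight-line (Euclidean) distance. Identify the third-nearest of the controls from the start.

Charlie

Distances from the start ((96.6, 17.3)):
Delta: 172.3
Echo: 343.0
Charlie: 352.0
Bravo: 531.1
Foxtrot: 573.9
Alpha: 600.5
The third-nearest is Charlie at 352.0.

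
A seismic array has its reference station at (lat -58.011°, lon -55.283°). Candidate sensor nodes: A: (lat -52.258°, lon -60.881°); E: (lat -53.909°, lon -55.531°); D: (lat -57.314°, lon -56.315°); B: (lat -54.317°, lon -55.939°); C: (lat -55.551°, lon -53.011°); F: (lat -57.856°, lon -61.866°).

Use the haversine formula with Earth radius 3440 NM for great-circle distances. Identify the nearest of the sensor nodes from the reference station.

Distance to each, sorted:
D: 53.4 NM
C: 165.5 NM
F: 210.0 NM
B: 222.9 NM
E: 246.4 NM
A: 394.9 NM
The nearest is D at 53.4 NM.

D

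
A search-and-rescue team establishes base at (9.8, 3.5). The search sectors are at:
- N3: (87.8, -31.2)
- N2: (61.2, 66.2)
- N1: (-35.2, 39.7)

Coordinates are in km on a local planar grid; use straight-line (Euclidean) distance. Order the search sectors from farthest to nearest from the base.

Computing each straight-line distance from (9.8, 3.5):
N3 (87.8, -31.2): 85.4 km
N2 (61.2, 66.2): 81.1 km
N1 (-35.2, 39.7): 57.8 km

N3, N2, N1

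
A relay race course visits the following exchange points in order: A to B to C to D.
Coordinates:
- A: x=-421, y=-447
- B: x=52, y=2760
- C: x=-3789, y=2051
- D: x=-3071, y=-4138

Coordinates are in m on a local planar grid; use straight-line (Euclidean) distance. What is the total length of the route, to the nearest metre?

13378 m

Leg distances:
A→B: 3241.7 m  (cumulative 3241.7 m)
B→C: 3905.9 m  (cumulative 7147.6 m)
C→D: 6230.5 m  (cumulative 13378.1 m)
Total route length ≈ 13378 m.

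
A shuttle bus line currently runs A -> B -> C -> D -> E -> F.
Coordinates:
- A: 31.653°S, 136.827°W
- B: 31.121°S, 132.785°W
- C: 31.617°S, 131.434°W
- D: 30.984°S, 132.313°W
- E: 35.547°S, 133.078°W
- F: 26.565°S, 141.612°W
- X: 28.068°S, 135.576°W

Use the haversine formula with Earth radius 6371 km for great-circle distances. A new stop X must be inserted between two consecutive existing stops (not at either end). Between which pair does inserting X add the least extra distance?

between E and F

Added distance for inserting X between each consecutive pair:
A–B: 461.9 km
B–C: 855.4 km
C–D: 904.7 km
D–E: 804.5 km
E–F: 197.1 km
Smallest added distance is 197.1 km, inserting between E and F.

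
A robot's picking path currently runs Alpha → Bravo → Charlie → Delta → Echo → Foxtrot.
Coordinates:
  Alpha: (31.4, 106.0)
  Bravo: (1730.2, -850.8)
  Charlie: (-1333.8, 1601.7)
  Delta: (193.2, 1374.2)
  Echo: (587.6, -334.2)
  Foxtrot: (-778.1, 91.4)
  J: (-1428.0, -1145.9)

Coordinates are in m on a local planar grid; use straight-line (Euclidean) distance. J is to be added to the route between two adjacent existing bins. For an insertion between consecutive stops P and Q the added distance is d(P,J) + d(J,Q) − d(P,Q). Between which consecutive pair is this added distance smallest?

Added distance for inserting J between each consecutive pair:
Alpha–Bravo: 3145.0 m
Bravo–Charlie: 1996.5 m
Charlie–Delta: 4201.9 m
Delta–Echo: 3416.1 m
Echo–Foxtrot: 2140.0 m
Smallest added distance is 1996.5 m, inserting between Bravo and Charlie.

between Bravo and Charlie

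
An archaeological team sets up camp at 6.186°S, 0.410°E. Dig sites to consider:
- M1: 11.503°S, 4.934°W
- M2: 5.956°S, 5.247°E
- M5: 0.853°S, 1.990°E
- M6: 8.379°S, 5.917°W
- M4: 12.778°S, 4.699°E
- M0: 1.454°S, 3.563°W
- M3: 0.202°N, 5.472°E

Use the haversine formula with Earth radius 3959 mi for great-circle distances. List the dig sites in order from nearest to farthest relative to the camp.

M2, M5, M0, M6, M1, M4, M3

Distances from the camp:
M2 5.956°S, 5.247°E: 332.7 mi
M5 0.853°S, 1.990°E: 384.3 mi
M0 1.454°S, 3.563°W: 426.5 mi
M6 8.379°S, 5.917°W: 459.3 mi
M1 11.503°S, 4.934°W: 517.7 mi
M4 12.778°S, 4.699°E: 541.1 mi
M3 0.202°N, 5.472°E: 562.8 mi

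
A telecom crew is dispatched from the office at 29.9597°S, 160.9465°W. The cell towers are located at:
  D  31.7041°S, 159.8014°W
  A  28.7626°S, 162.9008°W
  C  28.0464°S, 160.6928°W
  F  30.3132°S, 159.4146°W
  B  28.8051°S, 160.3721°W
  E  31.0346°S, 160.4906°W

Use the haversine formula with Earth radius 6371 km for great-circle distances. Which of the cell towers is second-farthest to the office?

D

Distance to each, sorted:
A: 231.5 km
D: 222.7 km
C: 214.2 km
F: 152.5 km
B: 139.9 km
E: 127.3 km
The second-farthest is D at 222.7 km.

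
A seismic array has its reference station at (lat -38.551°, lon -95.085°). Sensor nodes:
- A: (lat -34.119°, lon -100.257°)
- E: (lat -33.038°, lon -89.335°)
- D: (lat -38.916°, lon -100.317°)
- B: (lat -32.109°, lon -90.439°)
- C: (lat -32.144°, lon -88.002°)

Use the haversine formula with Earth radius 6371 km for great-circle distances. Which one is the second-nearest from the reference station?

A

Distances from the reference station ((lat -38.551°, lon -95.085°)):
D: 455.6 km
A: 676.1 km
E: 802.6 km
B: 830.8 km
C: 958.6 km
The second-nearest is A at 676.1 km.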